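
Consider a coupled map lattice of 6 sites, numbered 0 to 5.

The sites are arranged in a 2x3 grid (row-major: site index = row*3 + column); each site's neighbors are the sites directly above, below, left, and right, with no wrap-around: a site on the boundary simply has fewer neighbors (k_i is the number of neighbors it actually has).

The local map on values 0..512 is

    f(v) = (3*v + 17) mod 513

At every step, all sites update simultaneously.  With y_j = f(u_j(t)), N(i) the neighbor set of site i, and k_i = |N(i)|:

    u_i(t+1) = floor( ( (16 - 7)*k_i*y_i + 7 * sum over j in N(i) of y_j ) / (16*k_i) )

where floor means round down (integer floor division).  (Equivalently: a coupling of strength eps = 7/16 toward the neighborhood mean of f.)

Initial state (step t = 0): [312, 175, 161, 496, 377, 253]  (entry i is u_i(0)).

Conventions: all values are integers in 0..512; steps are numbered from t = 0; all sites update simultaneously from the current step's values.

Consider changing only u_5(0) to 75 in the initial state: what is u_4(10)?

Simulating step by step:
t=0: [312, 175, 161, 496, 377, 75]
t=1: [358, 171, 340, 392, 178, 272]
t=2: [76, 26, 79, 116, 94, 190]
t=3: [238, 169, 179, 324, 246, 162]
t=4: [229, 79, 135, 368, 280, 344]
t=5: [183, 282, 297, 170, 247, 180]
t=6: [109, 297, 308, 73, 197, 164]
t=7: [331, 348, 438, 228, 219, 400]
t=8: [328, 160, 221, 249, 150, 209]
t=9: [438, 443, 231, 350, 390, 212]
t=10: [250, 276, 211, 125, 163, 157]

Answer: u_4(10) = 163
Key observation: This trace re-runs the system from the modified initial state.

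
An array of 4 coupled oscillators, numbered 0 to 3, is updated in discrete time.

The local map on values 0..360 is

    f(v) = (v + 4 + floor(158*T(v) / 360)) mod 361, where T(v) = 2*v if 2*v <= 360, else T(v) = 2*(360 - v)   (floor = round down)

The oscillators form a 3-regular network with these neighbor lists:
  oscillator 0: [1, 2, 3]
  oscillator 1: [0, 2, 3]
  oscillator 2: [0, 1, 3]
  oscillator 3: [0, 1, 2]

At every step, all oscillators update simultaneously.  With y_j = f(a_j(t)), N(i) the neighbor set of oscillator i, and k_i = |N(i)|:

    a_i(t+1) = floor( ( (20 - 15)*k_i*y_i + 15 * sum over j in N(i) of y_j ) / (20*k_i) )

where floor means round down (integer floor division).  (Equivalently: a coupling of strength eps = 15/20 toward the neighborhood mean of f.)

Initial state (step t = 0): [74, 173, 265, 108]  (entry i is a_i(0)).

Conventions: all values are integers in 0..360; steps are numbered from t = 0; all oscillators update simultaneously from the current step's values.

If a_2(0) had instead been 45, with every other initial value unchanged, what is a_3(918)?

Answer: a_3(918) = 24
Key observation: The state at step 3, [0, 0, 0, 0], reappears at step 11: the system is in a cycle of period 8 from step 3 on.  Therefore the state at step 918 equals the state at step 3 + ((918 - 3) mod 8) = 6, which is [24, 24, 24, 24].

Derivation:
t=0: [74, 173, 45, 108]
t=1: [191, 191, 191, 191]
t=2: [343, 343, 343, 343]
t=3: [0, 0, 0, 0]
t=4: [4, 4, 4, 4]
t=5: [11, 11, 11, 11]
t=6: [24, 24, 24, 24]
t=7: [49, 49, 49, 49]
t=8: [96, 96, 96, 96]
t=9: [184, 184, 184, 184]
t=10: [342, 342, 342, 342]
t=11: [0, 0, 0, 0]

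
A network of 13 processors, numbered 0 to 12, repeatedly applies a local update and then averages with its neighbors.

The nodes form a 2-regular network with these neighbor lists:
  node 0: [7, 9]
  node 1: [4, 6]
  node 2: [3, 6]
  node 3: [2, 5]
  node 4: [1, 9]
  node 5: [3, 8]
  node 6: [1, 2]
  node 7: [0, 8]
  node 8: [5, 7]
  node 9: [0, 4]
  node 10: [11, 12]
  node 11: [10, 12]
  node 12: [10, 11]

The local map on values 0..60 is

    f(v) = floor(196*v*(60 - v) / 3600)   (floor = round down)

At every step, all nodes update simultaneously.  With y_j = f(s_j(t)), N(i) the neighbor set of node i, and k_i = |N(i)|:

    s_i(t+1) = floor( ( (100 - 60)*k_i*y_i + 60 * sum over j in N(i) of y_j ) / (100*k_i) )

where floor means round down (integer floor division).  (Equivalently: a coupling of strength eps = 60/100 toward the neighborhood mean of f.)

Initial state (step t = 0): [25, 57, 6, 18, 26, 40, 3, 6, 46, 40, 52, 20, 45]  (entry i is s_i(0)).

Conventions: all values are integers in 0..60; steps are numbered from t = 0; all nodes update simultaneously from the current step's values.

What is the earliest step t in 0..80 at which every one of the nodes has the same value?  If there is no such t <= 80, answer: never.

Answer: 18
Key observation: Synchronization is absorbing here: once all nodes are equal they stay equal, and step 18 is the first all-equal step.

Derivation:
t=0: [25, 57, 6, 18, 26, 40, 3, 6, 46, 40, 52, 20, 45]  (not all equal)
t=1: [36, 20, 21, 34, 34, 40, 11, 31, 32, 45, 32, 34, 33]  (not all equal)
t=2: [44, 40, 40, 45, 42, 46, 37, 47, 46, 42, 48, 48, 48]  (not all equal)
t=3: [37, 43, 41, 37, 41, 35, 44, 35, 34, 40, 31, 31, 31]  (not all equal)
t=4: [45, 39, 42, 45, 41, 47, 39, 47, 47, 43, 48, 48, 48]  (not all equal)
t=5: [36, 43, 40, 36, 41, 33, 43, 33, 33, 39, 31, 31, 31]  (not all equal)
t=6: [46, 39, 43, 46, 41, 47, 40, 47, 48, 44, 48, 48, 48]  (not all equal)
t=7: [35, 43, 39, 35, 41, 33, 42, 33, 32, 38, 31, 31, 31]  (not all equal)
t=8: [46, 40, 44, 46, 42, 47, 41, 47, 48, 44, 48, 48, 48]  (not all equal)
t=9: [35, 42, 38, 35, 40, 33, 41, 33, 32, 38, 31, 31, 31]  (not all equal)
t=10: [46, 41, 44, 46, 43, 47, 42, 47, 48, 45, 48, 48, 48]  (not all equal)
t=11: [34, 40, 38, 35, 39, 33, 40, 33, 32, 36, 31, 31, 31]  (not all equal)
t=12: [47, 43, 45, 46, 44, 47, 43, 48, 48, 46, 48, 48, 48]  (not all equal)
t=13: [33, 38, 36, 34, 37, 33, 38, 31, 31, 35, 31, 31, 31]  (not all equal)
t=14: [47, 45, 46, 47, 46, 48, 45, 48, 48, 47, 48, 48, 48]  (not all equal)
t=15: [32, 35, 34, 33, 34, 31, 35, 31, 31, 33, 31, 31, 31]  (not all equal)
t=16: [48, 47, 47, 48, 47, 48, 47, 48, 48, 48, 48, 48, 48]  (not all equal)
t=17: [31, 33, 32, 31, 32, 31, 33, 31, 31, 31, 31, 31, 31]  (not all equal)
t=18: [48, 48, 48, 48, 48, 48, 48, 48, 48, 48, 48, 48, 48]  (all equal)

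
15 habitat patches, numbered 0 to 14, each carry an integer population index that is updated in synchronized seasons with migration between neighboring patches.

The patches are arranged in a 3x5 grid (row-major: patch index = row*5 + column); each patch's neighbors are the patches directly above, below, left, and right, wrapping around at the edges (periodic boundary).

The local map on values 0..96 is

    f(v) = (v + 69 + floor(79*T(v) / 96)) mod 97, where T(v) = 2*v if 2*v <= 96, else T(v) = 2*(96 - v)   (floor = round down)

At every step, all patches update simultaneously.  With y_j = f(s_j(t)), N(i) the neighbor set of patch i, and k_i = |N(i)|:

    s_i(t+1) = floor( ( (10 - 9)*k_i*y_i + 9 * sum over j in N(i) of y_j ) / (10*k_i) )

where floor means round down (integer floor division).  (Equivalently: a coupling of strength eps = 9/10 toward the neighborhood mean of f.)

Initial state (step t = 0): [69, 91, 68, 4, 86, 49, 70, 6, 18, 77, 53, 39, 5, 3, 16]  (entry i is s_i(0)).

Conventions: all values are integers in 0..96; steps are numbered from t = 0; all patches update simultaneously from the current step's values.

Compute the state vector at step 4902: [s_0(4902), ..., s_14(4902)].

Simulating step by step:
t=0: [69, 91, 68, 4, 86, 49, 70, 6, 18, 77, 53, 39, 5, 3, 16]
t=1: [62, 81, 79, 65, 65, 77, 60, 69, 73, 32, 48, 82, 80, 51, 74]
t=2: [64, 83, 81, 64, 79, 61, 80, 82, 59, 80, 74, 63, 61, 74, 41]
t=3: [82, 82, 82, 82, 82, 82, 82, 83, 82, 84, 86, 82, 82, 86, 80]
t=4: [76, 77, 76, 76, 76, 75, 76, 76, 75, 77, 76, 76, 76, 76, 75]
t=5: [80, 80, 80, 80, 80, 80, 80, 80, 80, 80, 80, 80, 80, 80, 80]
t=6: [78, 78, 78, 78, 78, 78, 78, 78, 78, 78, 78, 78, 78, 78, 78]
t=7: [79, 79, 79, 79, 79, 79, 79, 79, 79, 79, 79, 79, 79, 79, 79]
t=8: [78, 78, 78, 78, 78, 78, 78, 78, 78, 78, 78, 78, 78, 78, 78]

Answer: [78, 78, 78, 78, 78, 78, 78, 78, 78, 78, 78, 78, 78, 78, 78]
Key observation: The state at step 6, [78, 78, 78, 78, 78, 78, 78, 78, 78, 78, 78, 78, 78, 78, 78], reappears at step 8: the system is in a cycle of period 2 from step 6 on.  Therefore the state at step 4902 equals the state at step 6 + ((4902 - 6) mod 2) = 6, which is [78, 78, 78, 78, 78, 78, 78, 78, 78, 78, 78, 78, 78, 78, 78].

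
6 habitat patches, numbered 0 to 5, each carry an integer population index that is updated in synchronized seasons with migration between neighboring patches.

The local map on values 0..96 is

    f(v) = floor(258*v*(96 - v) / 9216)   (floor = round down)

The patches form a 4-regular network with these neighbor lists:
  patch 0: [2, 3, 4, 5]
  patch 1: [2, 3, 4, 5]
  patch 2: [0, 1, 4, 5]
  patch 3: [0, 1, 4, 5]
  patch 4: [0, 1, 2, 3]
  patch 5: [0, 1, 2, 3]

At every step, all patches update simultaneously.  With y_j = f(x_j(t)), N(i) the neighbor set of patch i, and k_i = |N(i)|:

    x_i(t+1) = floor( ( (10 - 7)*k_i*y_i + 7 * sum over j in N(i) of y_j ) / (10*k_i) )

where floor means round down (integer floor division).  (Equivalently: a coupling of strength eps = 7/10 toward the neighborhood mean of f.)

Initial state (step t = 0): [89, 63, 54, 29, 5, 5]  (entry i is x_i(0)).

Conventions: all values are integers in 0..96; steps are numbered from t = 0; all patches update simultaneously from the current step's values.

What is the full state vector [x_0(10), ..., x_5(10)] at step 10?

Simulating step by step:
t=0: [89, 63, 54, 29, 5, 5]
t=1: [29, 42, 36, 33, 37, 37]
t=2: [58, 60, 59, 59, 59, 59]
t=3: [61, 60, 60, 60, 60, 60]
t=4: [59, 60, 59, 59, 59, 59]
t=5: [61, 60, 60, 60, 60, 60]
t=6: [59, 60, 59, 59, 59, 59]
t=7: [61, 60, 60, 60, 60, 60]
t=8: [59, 60, 59, 59, 59, 59]
t=9: [61, 60, 60, 60, 60, 60]
t=10: [59, 60, 59, 59, 59, 59]

Answer: [59, 60, 59, 59, 59, 59]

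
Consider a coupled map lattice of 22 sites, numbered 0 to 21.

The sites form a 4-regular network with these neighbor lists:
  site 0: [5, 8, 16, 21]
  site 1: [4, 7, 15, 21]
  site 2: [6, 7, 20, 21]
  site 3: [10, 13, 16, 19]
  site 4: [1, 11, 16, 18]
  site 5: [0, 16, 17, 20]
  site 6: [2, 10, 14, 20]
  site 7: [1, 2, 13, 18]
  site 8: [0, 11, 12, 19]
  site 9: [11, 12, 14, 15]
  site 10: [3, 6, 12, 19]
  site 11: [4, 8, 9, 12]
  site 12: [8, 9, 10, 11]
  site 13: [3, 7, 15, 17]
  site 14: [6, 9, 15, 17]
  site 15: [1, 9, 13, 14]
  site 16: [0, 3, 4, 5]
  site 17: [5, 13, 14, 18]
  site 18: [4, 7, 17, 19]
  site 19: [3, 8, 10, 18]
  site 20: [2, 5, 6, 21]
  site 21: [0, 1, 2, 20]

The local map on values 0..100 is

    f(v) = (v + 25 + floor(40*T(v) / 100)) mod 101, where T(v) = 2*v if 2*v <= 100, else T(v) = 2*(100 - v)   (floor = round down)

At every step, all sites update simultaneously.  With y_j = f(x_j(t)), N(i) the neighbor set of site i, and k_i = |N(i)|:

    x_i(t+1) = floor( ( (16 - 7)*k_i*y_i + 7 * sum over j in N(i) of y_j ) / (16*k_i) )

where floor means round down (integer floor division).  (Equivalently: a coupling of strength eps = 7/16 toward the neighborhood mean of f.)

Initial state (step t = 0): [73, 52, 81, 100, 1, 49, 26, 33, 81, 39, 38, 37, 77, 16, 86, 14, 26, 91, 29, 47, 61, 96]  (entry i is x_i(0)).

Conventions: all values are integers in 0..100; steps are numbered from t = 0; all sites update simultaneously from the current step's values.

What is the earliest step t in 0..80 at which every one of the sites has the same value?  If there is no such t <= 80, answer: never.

Answer: never
Key observation: The state at step 9 reappears at step 11 — the system is in a cycle of period 2 from step 9 on.  No step 0..11 is synchronized, and the cycle repeats forever, so no step up to 80 (or ever) has all sites equal.

Derivation:
t=0: [73, 52, 81, 100, 1, 49, 26, 33, 81, 39, 38, 37, 77, 16, 86, 14, 26, 91, 29, 47, 61, 96]  (not all equal)
t=1: [23, 27, 32, 38, 42, 20, 56, 65, 26, 73, 65, 68, 43, 49, 37, 48, 48, 30, 58, 27, 22, 20]  (not all equal)
t=2: [59, 61, 63, 64, 68, 58, 36, 29, 57, 23, 29, 30, 14, 28, 64, 26, 40, 64, 37, 62, 59, 65]  (not all equal)
t=3: [24, 28, 30, 37, 40, 24, 63, 64, 25, 60, 62, 60, 54, 61, 35, 58, 61, 30, 64, 30, 23, 16]  (not all equal)
t=4: [60, 61, 60, 65, 68, 63, 36, 29, 58, 23, 30, 30, 20, 30, 63, 29, 44, 65, 38, 65, 60, 61]  (not all equal)
t=5: [14, 29, 30, 29, 30, 14, 63, 65, 27, 62, 64, 61, 60, 65, 36, 62, 8, 31, 66, 31, 23, 16]  (not all equal)
t=6: [51, 61, 61, 59, 60, 53, 36, 30, 58, 23, 29, 29, 22, 30, 64, 30, 49, 63, 37, 65, 58, 59]  (not all equal)
t=7: [14, 29, 30, 28, 30, 14, 63, 66, 27, 62, 63, 60, 61, 65, 36, 63, 13, 30, 65, 31, 23, 15]  (not all equal)
t=8: [52, 61, 60, 59, 61, 54, 36, 30, 58, 23, 29, 29, 22, 30, 63, 30, 54, 63, 37, 64, 58, 59]  (not all equal)
t=9: [14, 29, 30, 28, 30, 14, 63, 66, 27, 62, 63, 60, 61, 65, 36, 63, 14, 30, 65, 30, 23, 15]  (not all equal)
t=10: [52, 61, 60, 59, 61, 54, 36, 30, 58, 23, 29, 29, 22, 30, 63, 30, 55, 63, 37, 64, 58, 59]  (not all equal)
t=11: [14, 29, 30, 28, 30, 14, 63, 66, 27, 62, 63, 60, 61, 65, 36, 63, 14, 30, 65, 30, 23, 15]  (not all equal)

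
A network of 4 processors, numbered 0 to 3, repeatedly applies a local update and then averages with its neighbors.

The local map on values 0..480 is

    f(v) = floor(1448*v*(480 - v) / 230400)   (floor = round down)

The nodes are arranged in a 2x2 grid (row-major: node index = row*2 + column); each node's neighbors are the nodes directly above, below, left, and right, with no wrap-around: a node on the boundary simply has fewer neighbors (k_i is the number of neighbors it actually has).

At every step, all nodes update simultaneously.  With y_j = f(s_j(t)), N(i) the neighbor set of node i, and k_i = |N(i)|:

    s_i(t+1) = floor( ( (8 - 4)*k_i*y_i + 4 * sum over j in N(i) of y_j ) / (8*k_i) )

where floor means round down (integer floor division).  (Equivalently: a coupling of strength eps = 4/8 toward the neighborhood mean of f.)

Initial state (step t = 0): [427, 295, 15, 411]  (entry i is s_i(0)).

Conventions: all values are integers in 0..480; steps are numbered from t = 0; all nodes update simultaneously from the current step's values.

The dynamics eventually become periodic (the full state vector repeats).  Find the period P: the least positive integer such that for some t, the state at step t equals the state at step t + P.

Simulating step by step:
t=0: [427, 295, 15, 411]
t=1: [167, 251, 101, 185]
t=2: [314, 348, 287, 321]
t=3: [322, 305, 335, 319]
t=4: [319, 327, 312, 321]
t=5: [321, 317, 325, 320]
t=6: [320, 322, 318, 320]
t=7: [321, 320, 322, 321]
t=8: [320, 320, 319, 320]
t=9: [321, 321, 321, 321]
t=10: [320, 320, 320, 320]
t=11: [321, 321, 321, 321]

Answer: 2
Key observation: The state at step 9, [321, 321, 321, 321], reappears at step 11 — and no state repeats earlier — so the cycle the system enters has period 2.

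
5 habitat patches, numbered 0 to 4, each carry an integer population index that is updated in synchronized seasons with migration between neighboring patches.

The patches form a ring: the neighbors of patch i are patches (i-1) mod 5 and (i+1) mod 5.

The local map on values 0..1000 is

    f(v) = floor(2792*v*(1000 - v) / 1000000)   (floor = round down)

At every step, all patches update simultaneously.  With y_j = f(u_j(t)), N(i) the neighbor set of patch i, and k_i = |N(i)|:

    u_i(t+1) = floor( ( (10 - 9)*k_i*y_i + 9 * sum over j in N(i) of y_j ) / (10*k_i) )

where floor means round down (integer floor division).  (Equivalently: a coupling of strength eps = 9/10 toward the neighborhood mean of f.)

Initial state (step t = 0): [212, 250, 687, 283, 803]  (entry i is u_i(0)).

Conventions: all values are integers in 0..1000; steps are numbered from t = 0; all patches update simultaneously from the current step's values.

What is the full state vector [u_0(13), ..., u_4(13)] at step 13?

Answer: [637, 637, 637, 637, 637]

Derivation:
t=0: [212, 250, 687, 283, 803]
t=1: [480, 532, 550, 525, 508]
t=2: [696, 693, 695, 694, 696]
t=3: [591, 590, 592, 590, 590]
t=4: [674, 674, 674, 674, 674]
t=5: [613, 613, 613, 613, 613]
t=6: [662, 662, 662, 662, 662]
t=7: [624, 624, 624, 624, 624]
t=8: [655, 655, 655, 655, 655]
t=9: [630, 630, 630, 630, 630]
t=10: [650, 650, 650, 650, 650]
t=11: [635, 635, 635, 635, 635]
t=12: [647, 647, 647, 647, 647]
t=13: [637, 637, 637, 637, 637]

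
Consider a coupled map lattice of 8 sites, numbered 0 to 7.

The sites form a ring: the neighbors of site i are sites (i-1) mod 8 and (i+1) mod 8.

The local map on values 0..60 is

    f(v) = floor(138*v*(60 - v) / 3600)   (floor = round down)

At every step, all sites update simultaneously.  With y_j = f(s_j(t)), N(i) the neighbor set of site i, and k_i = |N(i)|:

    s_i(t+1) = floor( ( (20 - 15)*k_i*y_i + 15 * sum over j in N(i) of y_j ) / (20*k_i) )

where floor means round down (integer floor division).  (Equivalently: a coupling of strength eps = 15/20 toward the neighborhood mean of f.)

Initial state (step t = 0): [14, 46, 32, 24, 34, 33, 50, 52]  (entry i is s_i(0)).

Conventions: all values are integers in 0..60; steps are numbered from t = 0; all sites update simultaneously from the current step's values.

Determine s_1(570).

Answer: s_1(570) = 33
Key observation: The state at step 3, [34, 33, 33, 33, 33, 33, 34, 34], reappears at step 5: the system is in a cycle of period 2 from step 3 on.  Therefore the state at step 570 equals the state at step 3 + ((570 - 3) mod 2) = 4, which is [33, 33, 34, 34, 34, 33, 33, 33].

Derivation:
t=0: [14, 46, 32, 24, 34, 33, 50, 52]
t=1: [20, 27, 29, 33, 33, 28, 23, 19]
t=2: [31, 32, 34, 34, 34, 33, 31, 30]
t=3: [34, 33, 33, 33, 33, 33, 34, 34]
t=4: [33, 33, 34, 34, 34, 33, 33, 33]
t=5: [34, 33, 33, 33, 33, 33, 34, 34]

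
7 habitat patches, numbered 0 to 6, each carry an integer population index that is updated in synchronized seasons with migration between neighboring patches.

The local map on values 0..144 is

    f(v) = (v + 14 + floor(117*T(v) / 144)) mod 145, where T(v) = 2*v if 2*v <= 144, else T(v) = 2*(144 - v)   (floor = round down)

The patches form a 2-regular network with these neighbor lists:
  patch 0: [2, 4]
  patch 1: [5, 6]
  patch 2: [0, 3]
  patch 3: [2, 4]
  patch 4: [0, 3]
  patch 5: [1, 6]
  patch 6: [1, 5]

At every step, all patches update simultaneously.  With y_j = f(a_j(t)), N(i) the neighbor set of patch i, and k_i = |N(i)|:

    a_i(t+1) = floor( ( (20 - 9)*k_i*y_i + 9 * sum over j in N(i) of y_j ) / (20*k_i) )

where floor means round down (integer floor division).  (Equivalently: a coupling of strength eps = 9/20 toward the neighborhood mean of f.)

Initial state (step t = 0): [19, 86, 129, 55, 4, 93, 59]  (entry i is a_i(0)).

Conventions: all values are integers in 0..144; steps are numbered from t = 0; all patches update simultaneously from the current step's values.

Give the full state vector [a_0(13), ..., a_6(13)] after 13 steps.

Answer: [20, 28, 19, 19, 19, 28, 28]

Derivation:
t=0: [19, 86, 129, 55, 4, 93, 59]
t=1: [45, 42, 29, 17, 30, 40, 33]
t=2: [113, 117, 92, 72, 93, 115, 109]
t=3: [37, 30, 45, 51, 44, 31, 32]
t=4: [119, 94, 98, 59, 96, 95, 95]
t=5: [34, 43, 34, 31, 35, 43, 43]
t=6: [103, 126, 101, 99, 102, 126, 126]
t=7: [38, 24, 39, 40, 39, 24, 24]
t=8: [114, 77, 116, 117, 116, 77, 77]
t=9: [30, 54, 30, 29, 30, 54, 54]
t=10: [92, 10, 91, 90, 91, 10, 10]
t=11: [45, 40, 45, 46, 45, 40, 40]
t=12: [132, 119, 132, 133, 132, 119, 119]
t=13: [20, 28, 19, 19, 19, 28, 28]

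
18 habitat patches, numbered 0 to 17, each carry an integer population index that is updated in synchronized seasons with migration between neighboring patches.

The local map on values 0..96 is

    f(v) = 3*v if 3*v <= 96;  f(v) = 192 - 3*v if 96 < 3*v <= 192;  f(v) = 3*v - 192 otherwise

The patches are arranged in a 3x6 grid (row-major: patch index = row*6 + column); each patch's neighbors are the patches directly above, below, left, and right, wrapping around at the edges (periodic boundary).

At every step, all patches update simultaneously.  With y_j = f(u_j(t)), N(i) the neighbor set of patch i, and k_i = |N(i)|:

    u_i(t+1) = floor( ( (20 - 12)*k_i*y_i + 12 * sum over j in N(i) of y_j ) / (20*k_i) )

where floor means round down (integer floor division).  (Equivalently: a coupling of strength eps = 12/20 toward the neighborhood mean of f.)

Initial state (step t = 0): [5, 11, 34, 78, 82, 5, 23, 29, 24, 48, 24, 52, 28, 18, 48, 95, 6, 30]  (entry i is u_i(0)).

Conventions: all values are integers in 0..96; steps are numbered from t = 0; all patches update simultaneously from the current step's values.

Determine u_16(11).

Simulating step by step:
t=0: [5, 11, 34, 78, 82, 5, 23, 29, 24, 48, 24, 52, 28, 18, 48, 95, 6, 30]
t=1: [36, 50, 65, 59, 43, 35, 60, 69, 69, 61, 52, 51, 67, 59, 65, 60, 53, 58]
t=2: [56, 34, 12, 19, 50, 65, 26, 18, 10, 15, 36, 38, 22, 16, 7, 13, 32, 32]
t=3: [45, 60, 44, 47, 52, 37, 64, 58, 35, 49, 72, 70, 63, 53, 31, 48, 77, 74]
t=4: [37, 30, 60, 48, 43, 53, 14, 27, 67, 49, 30, 27, 19, 32, 71, 53, 36, 33]
t=5: [65, 76, 30, 42, 63, 60, 61, 67, 27, 45, 76, 71, 69, 75, 30, 42, 75, 75]
t=6: [12, 34, 76, 58, 23, 13, 10, 27, 69, 60, 31, 21, 17, 35, 76, 63, 33, 25]
t=7: [45, 72, 38, 25, 64, 52, 46, 65, 30, 24, 72, 60, 54, 73, 35, 25, 73, 66]
t=8: [44, 34, 72, 63, 24, 25, 36, 30, 72, 68, 26, 22, 33, 32, 75, 69, 26, 18]
t=9: [75, 76, 32, 19, 63, 67, 79, 80, 33, 22, 65, 70, 81, 84, 37, 24, 64, 68]
t=10: [34, 49, 78, 58, 11, 13, 40, 54, 80, 60, 14, 17, 42, 56, 80, 59, 13, 16]
t=11: [69, 45, 40, 22, 33, 48, 64, 40, 39, 23, 37, 50, 61, 37, 38, 23, 36, 48]

Answer: u_16(11) = 36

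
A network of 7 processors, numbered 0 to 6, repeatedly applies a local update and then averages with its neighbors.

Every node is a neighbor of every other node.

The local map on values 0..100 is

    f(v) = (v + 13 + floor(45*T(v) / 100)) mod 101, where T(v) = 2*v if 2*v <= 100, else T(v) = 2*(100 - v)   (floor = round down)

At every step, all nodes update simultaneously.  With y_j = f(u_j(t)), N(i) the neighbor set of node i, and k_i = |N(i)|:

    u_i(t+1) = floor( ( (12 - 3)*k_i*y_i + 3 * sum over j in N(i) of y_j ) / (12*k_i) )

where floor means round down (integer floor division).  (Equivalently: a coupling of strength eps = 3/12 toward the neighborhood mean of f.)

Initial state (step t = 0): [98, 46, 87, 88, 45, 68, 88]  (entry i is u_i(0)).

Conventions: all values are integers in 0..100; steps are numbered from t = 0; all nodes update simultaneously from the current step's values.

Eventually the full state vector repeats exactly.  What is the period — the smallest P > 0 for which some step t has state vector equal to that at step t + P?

Answer: 3
Key observation: The state at step 7, [8, 8, 8, 8, 8, 8, 8], reappears at step 10 — and no state repeats earlier — so the cycle the system enters has period 3.

Derivation:
t=0: [98, 46, 87, 88, 45, 68, 88]
t=1: [18, 81, 17, 17, 79, 15, 17]
t=2: [43, 17, 41, 41, 16, 39, 41]
t=3: [89, 54, 86, 86, 52, 84, 86]
t=4: [9, 7, 9, 9, 7, 9, 9]
t=5: [29, 26, 29, 29, 26, 29, 29]
t=6: [67, 63, 67, 67, 63, 67, 67]
t=7: [8, 8, 8, 8, 8, 8, 8]
t=8: [28, 28, 28, 28, 28, 28, 28]
t=9: [66, 66, 66, 66, 66, 66, 66]
t=10: [8, 8, 8, 8, 8, 8, 8]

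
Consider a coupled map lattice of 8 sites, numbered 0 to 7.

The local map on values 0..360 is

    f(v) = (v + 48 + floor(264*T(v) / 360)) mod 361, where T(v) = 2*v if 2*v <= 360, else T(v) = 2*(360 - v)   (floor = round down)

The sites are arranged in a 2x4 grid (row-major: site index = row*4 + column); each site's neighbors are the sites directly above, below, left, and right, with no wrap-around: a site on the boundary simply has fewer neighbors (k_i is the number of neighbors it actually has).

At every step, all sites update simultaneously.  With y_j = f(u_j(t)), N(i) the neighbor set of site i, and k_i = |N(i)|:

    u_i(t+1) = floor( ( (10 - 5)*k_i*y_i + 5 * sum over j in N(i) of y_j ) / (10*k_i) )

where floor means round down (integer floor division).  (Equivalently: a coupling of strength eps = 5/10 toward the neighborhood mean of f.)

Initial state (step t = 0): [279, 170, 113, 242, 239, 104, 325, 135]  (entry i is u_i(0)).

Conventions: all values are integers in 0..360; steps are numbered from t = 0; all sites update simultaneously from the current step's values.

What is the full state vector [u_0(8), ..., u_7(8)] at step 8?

Simulating step by step:
t=0: [279, 170, 113, 242, 239, 104, 325, 135]
t=1: [94, 172, 208, 137, 148, 197, 139, 51]
t=2: [180, 142, 85, 84, 126, 93, 83, 99]
t=3: [164, 129, 219, 264, 281, 246, 263, 272]
t=4: [67, 53, 87, 95, 89, 80, 96, 89]
t=5: [217, 209, 255, 273, 248, 244, 271, 275]
t=6: [110, 110, 96, 89, 103, 101, 91, 86]
t=7: [314, 309, 285, 269, 305, 297, 276, 264]
t=8: [69, 72, 81, 87, 72, 76, 84, 89]

Answer: [69, 72, 81, 87, 72, 76, 84, 89]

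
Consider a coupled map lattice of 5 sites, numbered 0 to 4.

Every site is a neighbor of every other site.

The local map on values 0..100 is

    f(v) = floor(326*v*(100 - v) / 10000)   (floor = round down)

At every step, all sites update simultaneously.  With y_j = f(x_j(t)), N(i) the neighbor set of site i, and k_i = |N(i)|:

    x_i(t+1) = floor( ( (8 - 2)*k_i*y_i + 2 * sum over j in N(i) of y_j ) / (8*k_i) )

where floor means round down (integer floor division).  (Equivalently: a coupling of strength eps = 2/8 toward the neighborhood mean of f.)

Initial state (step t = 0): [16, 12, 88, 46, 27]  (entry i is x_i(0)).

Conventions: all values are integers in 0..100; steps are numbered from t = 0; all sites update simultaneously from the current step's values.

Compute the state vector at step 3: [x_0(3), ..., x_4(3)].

Simulating step by step:
t=0: [16, 12, 88, 46, 27]
t=1: [45, 39, 39, 70, 59]
t=2: [78, 76, 76, 70, 77]
t=3: [56, 59, 59, 65, 57]

Answer: [56, 59, 59, 65, 57]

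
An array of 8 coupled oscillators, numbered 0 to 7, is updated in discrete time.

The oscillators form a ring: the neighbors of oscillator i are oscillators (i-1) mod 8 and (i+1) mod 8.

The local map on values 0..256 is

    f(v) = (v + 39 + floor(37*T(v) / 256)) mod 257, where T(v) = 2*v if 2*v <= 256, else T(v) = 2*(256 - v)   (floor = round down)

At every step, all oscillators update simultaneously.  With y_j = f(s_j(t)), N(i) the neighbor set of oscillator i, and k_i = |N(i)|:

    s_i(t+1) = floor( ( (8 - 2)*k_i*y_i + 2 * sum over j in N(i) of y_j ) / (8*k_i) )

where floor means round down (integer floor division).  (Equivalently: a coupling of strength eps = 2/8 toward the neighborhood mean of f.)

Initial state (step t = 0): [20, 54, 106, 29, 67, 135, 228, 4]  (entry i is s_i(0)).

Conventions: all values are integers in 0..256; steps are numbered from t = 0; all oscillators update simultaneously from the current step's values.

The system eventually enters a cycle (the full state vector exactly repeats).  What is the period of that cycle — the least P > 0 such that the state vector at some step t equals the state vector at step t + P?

Simulating step by step:
t=0: [20, 54, 106, 29, 67, 135, 228, 4]
t=1: [67, 110, 154, 94, 129, 173, 45, 43]
t=2: [128, 178, 209, 173, 202, 213, 113, 98]
t=3: [203, 205, 62, 208, 222, 60, 159, 172]
t=4: [29, 15, 89, 18, 24, 116, 213, 204]
t=5: [64, 72, 129, 74, 83, 150, 28, 11]
t=6: [113, 138, 186, 144, 152, 191, 90, 64]
t=7: [179, 211, 237, 219, 223, 233, 162, 133]
t=8: [206, 37, 20, 13, 14, 46, 199, 213]
t=9: [13, 72, 65, 56, 61, 112, 203, 37]
t=10: [68, 120, 121, 113, 124, 151, 33, 71]
t=11: [134, 184, 192, 187, 199, 199, 104, 123]
t=12: [211, 239, 247, 246, 252, 243, 186, 195]
t=13: [39, 23, 30, 30, 33, 56, 218, 219]
t=14: [76, 71, 75, 77, 84, 94, 22, 20]
t=15: [126, 131, 134, 138, 147, 146, 78, 73]
t=16: [193, 205, 208, 211, 216, 206, 147, 142]
t=17: [214, 32, 3, 6, 7, 29, 189, 218]
t=18: [17, 66, 47, 45, 51, 93, 196, 39]
t=19: [71, 112, 101, 98, 109, 163, 219, 105]
t=20: [142, 174, 170, 167, 183, 194, 58, 148]
t=21: [216, 232, 233, 232, 242, 232, 143, 204]
t=22: [9, 18, 20, 21, 26, 45, 163, 28]
t=23: [54, 60, 64, 66, 74, 110, 192, 91]
t=24: [115, 115, 120, 124, 138, 182, 228, 161]
t=25: [192, 187, 192, 199, 213, 210, 72, 195]
t=26: [248, 246, 249, 222, 37, 21, 130, 235]
t=27: [30, 30, 30, 24, 74, 85, 164, 46]
t=28: [79, 77, 76, 78, 127, 156, 202, 111]
t=29: [145, 138, 136, 146, 196, 224, 242, 186]
t=30: [219, 211, 210, 219, 217, 46, 53, 214]
t=31: [10, 6, 5, 10, 21, 88, 93, 20]
t=32: [52, 46, 45, 52, 74, 142, 145, 74]
t=33: [108, 98, 98, 108, 140, 203, 205, 140]
t=34: [180, 166, 166, 180, 181, 26, 27, 181]
t=35: [239, 232, 232, 239, 219, 93, 93, 219]
t=36: [22, 20, 20, 22, 31, 139, 139, 31]
t=37: [68, 64, 64, 68, 93, 194, 194, 93]
t=38: [129, 121, 121, 129, 165, 238, 238, 165]
t=39: [206, 195, 195, 206, 201, 50, 50, 201]
t=40: [64, 219, 219, 64, 204, 122, 122, 204]
t=41: [92, 24, 24, 92, 40, 171, 171, 40]
t=42: [137, 80, 80, 137, 116, 216, 216, 116]
t=43: [198, 150, 150, 198, 168, 31, 31, 168]
t=44: [246, 223, 223, 246, 215, 97, 97, 215]
t=45: [25, 16, 16, 25, 30, 144, 144, 30]
t=46: [70, 60, 60, 70, 93, 197, 197, 93]
t=47: [131, 117, 117, 131, 166, 241, 241, 166]
t=48: [207, 191, 191, 207, 202, 52, 52, 202]
t=49: [65, 217, 217, 65, 205, 124, 124, 205]
t=50: [92, 24, 24, 92, 40, 173, 173, 40]
t=51: [137, 80, 80, 137, 116, 216, 216, 116]

Answer: 9
Key observation: The state at step 42, [137, 80, 80, 137, 116, 216, 216, 116], reappears at step 51 — and no state repeats earlier — so the cycle the system enters has period 9.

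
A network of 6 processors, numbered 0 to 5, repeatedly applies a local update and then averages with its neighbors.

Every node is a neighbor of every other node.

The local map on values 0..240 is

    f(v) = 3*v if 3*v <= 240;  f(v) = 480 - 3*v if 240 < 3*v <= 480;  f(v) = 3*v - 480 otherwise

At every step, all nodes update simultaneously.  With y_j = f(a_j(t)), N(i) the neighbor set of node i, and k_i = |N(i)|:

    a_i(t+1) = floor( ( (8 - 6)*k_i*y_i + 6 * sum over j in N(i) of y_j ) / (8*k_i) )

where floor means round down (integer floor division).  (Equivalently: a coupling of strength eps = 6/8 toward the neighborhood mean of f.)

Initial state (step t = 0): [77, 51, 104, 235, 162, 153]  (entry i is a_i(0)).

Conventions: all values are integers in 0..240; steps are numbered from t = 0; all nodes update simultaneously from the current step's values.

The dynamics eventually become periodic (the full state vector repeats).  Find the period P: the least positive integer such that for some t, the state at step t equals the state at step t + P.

Answer: 4
Key observation: The state at step 5, [162, 162, 162, 162, 162, 162], reappears at step 9 — and no state repeats earlier — so the cycle the system enters has period 4.

Derivation:
t=0: [77, 51, 104, 235, 162, 153]
t=1: [143, 135, 137, 143, 121, 122]
t=2: [76, 79, 78, 76, 83, 82]
t=3: [231, 232, 232, 231, 231, 232]
t=4: [214, 214, 214, 214, 214, 214]
t=5: [162, 162, 162, 162, 162, 162]
t=6: [6, 6, 6, 6, 6, 6]
t=7: [18, 18, 18, 18, 18, 18]
t=8: [54, 54, 54, 54, 54, 54]
t=9: [162, 162, 162, 162, 162, 162]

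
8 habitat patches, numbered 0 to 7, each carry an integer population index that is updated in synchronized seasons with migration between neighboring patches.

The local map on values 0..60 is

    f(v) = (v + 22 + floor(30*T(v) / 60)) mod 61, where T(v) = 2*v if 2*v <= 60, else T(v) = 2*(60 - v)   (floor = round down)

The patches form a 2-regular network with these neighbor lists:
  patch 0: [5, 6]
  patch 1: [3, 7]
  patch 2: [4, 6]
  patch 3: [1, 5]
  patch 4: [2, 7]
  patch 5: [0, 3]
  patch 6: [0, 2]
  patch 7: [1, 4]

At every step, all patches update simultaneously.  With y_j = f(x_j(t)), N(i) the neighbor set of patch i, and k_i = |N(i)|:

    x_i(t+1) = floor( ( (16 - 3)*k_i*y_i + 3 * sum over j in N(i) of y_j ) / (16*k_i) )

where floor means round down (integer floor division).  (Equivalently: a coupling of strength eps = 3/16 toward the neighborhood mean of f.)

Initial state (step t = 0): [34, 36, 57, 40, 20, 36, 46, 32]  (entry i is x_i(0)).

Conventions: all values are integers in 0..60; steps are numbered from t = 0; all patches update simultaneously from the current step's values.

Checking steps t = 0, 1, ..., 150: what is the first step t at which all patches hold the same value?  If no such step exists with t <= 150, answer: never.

Simulating step by step:
t=0: [34, 36, 57, 40, 20, 36, 46, 32]  (not all equal)
t=1: [21, 21, 19, 21, 4, 21, 21, 19]  (not all equal)
t=2: [3, 8, 51, 3, 35, 3, 8, 51]  (not all equal)
t=3: [28, 35, 22, 28, 21, 28, 35, 22]  (not all equal)
t=4: [17, 19, 6, 17, 3, 17, 19, 6]  (not all equal)
t=5: [56, 57, 35, 56, 29, 56, 57, 35]  (not all equal)
t=6: [21, 21, 20, 21, 19, 21, 21, 20]  (not all equal)
t=7: [3, 2, 6, 3, 48, 3, 2, 6]  (not all equal)
t=8: [27, 26, 32, 27, 23, 28, 26, 32]  (not all equal)
t=9: [15, 13, 18, 15, 9, 16, 13, 18]  (not all equal)
t=10: [51, 49, 55, 51, 43, 53, 49, 55]  (not all equal)
t=11: [21, 21, 21, 21, 21, 21, 21, 21]  (all equal)

Answer: 11
Key observation: Synchronization is absorbing here: once all patches are equal they stay equal, and step 11 is the first all-equal step.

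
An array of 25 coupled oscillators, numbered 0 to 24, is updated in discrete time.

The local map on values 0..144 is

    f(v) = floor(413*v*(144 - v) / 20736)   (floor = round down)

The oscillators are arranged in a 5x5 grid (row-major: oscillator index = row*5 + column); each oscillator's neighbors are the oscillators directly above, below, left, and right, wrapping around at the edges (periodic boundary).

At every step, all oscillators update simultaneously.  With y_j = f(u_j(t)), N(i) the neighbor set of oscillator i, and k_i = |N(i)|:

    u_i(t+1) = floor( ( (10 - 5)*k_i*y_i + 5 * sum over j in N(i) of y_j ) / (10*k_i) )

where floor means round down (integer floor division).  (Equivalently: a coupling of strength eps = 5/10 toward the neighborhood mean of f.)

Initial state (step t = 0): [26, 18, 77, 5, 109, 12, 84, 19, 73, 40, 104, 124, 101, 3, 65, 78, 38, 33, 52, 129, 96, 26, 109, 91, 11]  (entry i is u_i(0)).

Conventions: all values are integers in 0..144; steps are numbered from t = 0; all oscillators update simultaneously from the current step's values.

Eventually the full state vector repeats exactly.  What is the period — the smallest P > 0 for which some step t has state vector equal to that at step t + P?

Answer: 2
Key observation: The state at step 10, [96, 96, 96, 96, 96, 96, 96, 96, 96, 96, 96, 96, 96, 96, 96, 96, 96, 96, 96, 96, 96, 96, 96, 96, 96], reappears at step 12 — and no state repeats earlier — so the cycle the system enters has period 2.

Derivation:
t=0: [26, 18, 77, 5, 109, 12, 84, 19, 73, 40, 104, 124, 101, 3, 65, 78, 38, 33, 52, 129, 96, 26, 109, 91, 11]
t=1: [60, 63, 73, 53, 60, 56, 71, 72, 70, 79, 76, 68, 65, 52, 77, 87, 75, 78, 74, 60, 77, 66, 78, 74, 52]
t=2: [100, 101, 101, 99, 99, 99, 102, 102, 101, 101, 101, 102, 101, 98, 100, 99, 102, 102, 101, 99, 100, 102, 102, 101, 98]
t=3: [87, 85, 86, 87, 87, 87, 85, 85, 86, 86, 86, 85, 86, 87, 87, 87, 85, 85, 86, 87, 87, 85, 85, 86, 88]
t=4: [98, 98, 98, 98, 98, 98, 98, 99, 98, 98, 98, 99, 98, 98, 98, 98, 98, 99, 98, 98, 98, 98, 99, 98, 98]
t=5: [89, 89, 88, 89, 89, 89, 88, 88, 88, 89, 88, 88, 88, 89, 89, 89, 88, 88, 88, 89, 89, 88, 88, 88, 89]
t=6: [97, 97, 97, 97, 97, 97, 97, 98, 97, 97, 97, 98, 97, 97, 97, 97, 97, 98, 97, 97, 97, 97, 98, 97, 97]
t=7: [90, 90, 89, 90, 90, 90, 89, 89, 89, 90, 89, 89, 89, 90, 90, 90, 89, 89, 89, 90, 90, 89, 89, 89, 90]
t=8: [96, 96, 96, 96, 96, 96, 96, 97, 96, 96, 96, 97, 96, 96, 96, 96, 96, 97, 96, 96, 96, 96, 97, 96, 96]
t=9: [91, 91, 90, 91, 91, 91, 90, 90, 90, 91, 90, 90, 90, 91, 91, 91, 90, 90, 90, 91, 91, 90, 90, 90, 91]
t=10: [96, 96, 96, 96, 96, 96, 96, 96, 96, 96, 96, 96, 96, 96, 96, 96, 96, 96, 96, 96, 96, 96, 96, 96, 96]
t=11: [91, 91, 91, 91, 91, 91, 91, 91, 91, 91, 91, 91, 91, 91, 91, 91, 91, 91, 91, 91, 91, 91, 91, 91, 91]
t=12: [96, 96, 96, 96, 96, 96, 96, 96, 96, 96, 96, 96, 96, 96, 96, 96, 96, 96, 96, 96, 96, 96, 96, 96, 96]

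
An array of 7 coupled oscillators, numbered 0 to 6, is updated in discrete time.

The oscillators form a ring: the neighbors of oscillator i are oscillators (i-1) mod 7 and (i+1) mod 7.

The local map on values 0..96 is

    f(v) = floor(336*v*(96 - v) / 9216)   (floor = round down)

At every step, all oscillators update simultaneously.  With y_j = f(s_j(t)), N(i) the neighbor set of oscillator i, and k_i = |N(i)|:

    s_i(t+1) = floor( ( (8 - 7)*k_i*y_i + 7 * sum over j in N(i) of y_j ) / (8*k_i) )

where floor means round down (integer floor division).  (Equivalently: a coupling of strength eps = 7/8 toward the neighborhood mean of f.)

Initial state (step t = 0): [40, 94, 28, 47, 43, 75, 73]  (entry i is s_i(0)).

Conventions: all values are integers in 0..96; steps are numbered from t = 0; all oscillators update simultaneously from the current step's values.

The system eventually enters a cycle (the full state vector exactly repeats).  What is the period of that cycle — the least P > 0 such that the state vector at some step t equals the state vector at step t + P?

Simulating step by step:
t=0: [40, 94, 28, 47, 43, 75, 73]
t=1: [39, 66, 47, 76, 71, 70, 68]
t=2: [71, 80, 65, 71, 60, 66, 72]
t=3: [55, 65, 57, 74, 69, 70, 67]
t=4: [72, 80, 67, 72, 63, 68, 73]
t=5: [54, 63, 56, 71, 67, 68, 65]
t=6: [75, 80, 70, 74, 66, 71, 75]
t=7: [52, 59, 54, 67, 62, 64, 60]
t=8: [79, 82, 75, 77, 72, 76, 78]
t=9: [46, 51, 48, 59, 55, 56, 51]
t=10: [83, 83, 81, 82, 80, 82, 82]
t=11: [39, 41, 40, 44, 41, 43, 40]
t=12: [81, 81, 82, 81, 82, 81, 81]
t=13: [44, 42, 43, 41, 43, 42, 44]
t=14: [82, 82, 82, 82, 82, 82, 82]
t=15: [41, 41, 41, 41, 41, 41, 41]
t=16: [82, 82, 82, 82, 82, 82, 82]

Answer: 2
Key observation: The state at step 14, [82, 82, 82, 82, 82, 82, 82], reappears at step 16 — and no state repeats earlier — so the cycle the system enters has period 2.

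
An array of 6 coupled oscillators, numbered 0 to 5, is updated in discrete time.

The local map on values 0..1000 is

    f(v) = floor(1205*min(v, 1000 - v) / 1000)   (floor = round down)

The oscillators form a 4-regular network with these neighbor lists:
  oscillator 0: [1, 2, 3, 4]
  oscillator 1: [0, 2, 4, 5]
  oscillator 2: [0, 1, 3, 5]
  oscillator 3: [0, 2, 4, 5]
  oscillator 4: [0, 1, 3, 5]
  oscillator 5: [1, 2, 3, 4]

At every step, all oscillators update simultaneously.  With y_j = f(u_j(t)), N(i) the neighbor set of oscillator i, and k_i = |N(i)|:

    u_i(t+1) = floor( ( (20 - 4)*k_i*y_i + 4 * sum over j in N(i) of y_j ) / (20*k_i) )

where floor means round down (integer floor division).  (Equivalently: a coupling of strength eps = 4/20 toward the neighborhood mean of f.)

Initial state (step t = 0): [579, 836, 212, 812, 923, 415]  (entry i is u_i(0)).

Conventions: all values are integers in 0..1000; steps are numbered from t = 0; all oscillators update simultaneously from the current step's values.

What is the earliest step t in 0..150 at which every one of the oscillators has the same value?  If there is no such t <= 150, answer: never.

Answer: never
Key observation: The state at step 20 reappears at step 24 — the system is in a cycle of period 4 from step 20 on.  No step 0..24 is synchronized, and the cycle repeats forever, so no step up to 150 (or ever) has all oscillators equal.

Derivation:
t=0: [579, 836, 212, 812, 923, 415]  (not all equal)
t=1: [444, 225, 275, 248, 145, 438]  (not all equal)
t=2: [481, 295, 346, 316, 220, 475]  (not all equal)
t=3: [534, 375, 427, 395, 306, 528]  (not all equal)
t=4: [539, 461, 513, 480, 397, 544]  (not all equal)
t=5: [553, 552, 580, 570, 494, 549]  (not all equal)
t=6: [538, 540, 511, 523, 582, 542]  (not all equal)
t=7: [555, 553, 582, 569, 514, 551]  (not all equal)
t=8: [536, 538, 509, 523, 574, 540]  (not all equal)
t=9: [558, 555, 584, 570, 522, 554]  (not all equal)
t=10: [532, 536, 506, 521, 566, 536]  (not all equal)
t=11: [563, 559, 588, 573, 530, 559]  (not all equal)
t=12: [526, 530, 501, 517, 557, 530]  (not all equal)
t=13: [570, 566, 595, 579, 540, 566]  (not all equal)
t=14: [517, 521, 493, 509, 546, 521]  (not all equal)
t=15: [581, 576, 591, 587, 553, 577]  (not all equal)
t=16: [505, 510, 494, 499, 531, 509]  (not all equal)
t=17: [594, 589, 594, 598, 570, 590]  (not all equal)
t=18: [490, 495, 489, 486, 512, 494]  (not all equal)
t=19: [589, 594, 589, 586, 588, 593]  (not all equal)
t=20: [494, 490, 494, 497, 495, 490]  (not all equal)
t=21: [594, 590, 594, 597, 595, 590]  (not all equal)
t=22: [489, 493, 489, 486, 488, 493]  (not all equal)
t=23: [589, 593, 589, 586, 588, 593]  (not all equal)
t=24: [494, 490, 494, 497, 495, 490]  (not all equal)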